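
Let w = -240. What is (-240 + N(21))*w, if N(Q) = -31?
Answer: 65040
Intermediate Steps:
(-240 + N(21))*w = (-240 - 31)*(-240) = -271*(-240) = 65040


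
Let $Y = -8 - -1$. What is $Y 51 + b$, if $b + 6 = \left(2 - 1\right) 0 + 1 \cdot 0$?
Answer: $-363$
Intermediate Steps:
$Y = -7$ ($Y = -8 + 1 = -7$)
$b = -6$ ($b = -6 + \left(\left(2 - 1\right) 0 + 1 \cdot 0\right) = -6 + \left(1 \cdot 0 + 0\right) = -6 + \left(0 + 0\right) = -6 + 0 = -6$)
$Y 51 + b = \left(-7\right) 51 - 6 = -357 - 6 = -363$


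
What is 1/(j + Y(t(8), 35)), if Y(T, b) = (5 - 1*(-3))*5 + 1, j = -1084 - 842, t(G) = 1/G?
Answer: -1/1885 ≈ -0.00053050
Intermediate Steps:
j = -1926
Y(T, b) = 41 (Y(T, b) = (5 + 3)*5 + 1 = 8*5 + 1 = 40 + 1 = 41)
1/(j + Y(t(8), 35)) = 1/(-1926 + 41) = 1/(-1885) = -1/1885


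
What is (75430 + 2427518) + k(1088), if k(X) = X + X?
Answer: 2505124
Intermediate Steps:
k(X) = 2*X
(75430 + 2427518) + k(1088) = (75430 + 2427518) + 2*1088 = 2502948 + 2176 = 2505124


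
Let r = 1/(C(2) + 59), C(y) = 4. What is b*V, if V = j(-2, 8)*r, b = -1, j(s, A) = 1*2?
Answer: -2/63 ≈ -0.031746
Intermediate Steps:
r = 1/63 (r = 1/(4 + 59) = 1/63 ≈ 0.015873)
j(s, A) = 2
V = 2/63 (V = 2*(1/63) = 2/63 ≈ 0.031746)
b*V = -1*2/63 = -2/63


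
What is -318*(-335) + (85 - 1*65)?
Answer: 106550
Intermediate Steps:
-318*(-335) + (85 - 1*65) = 106530 + (85 - 65) = 106530 + 20 = 106550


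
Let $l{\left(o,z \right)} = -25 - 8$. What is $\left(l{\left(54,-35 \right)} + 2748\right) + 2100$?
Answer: $4815$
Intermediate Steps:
$l{\left(o,z \right)} = -33$ ($l{\left(o,z \right)} = -25 - 8 = -33$)
$\left(l{\left(54,-35 \right)} + 2748\right) + 2100 = \left(-33 + 2748\right) + 2100 = 2715 + 2100 = 4815$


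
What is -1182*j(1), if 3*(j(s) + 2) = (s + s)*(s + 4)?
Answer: -1576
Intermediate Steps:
j(s) = -2 + 2*s*(4 + s)/3 (j(s) = -2 + ((s + s)*(s + 4))/3 = -2 + ((2*s)*(4 + s))/3 = -2 + (2*s*(4 + s))/3 = -2 + 2*s*(4 + s)/3)
-1182*j(1) = -1182*(-2 + (⅔)*1² + (8/3)*1) = -1182*(-2 + (⅔)*1 + 8/3) = -1182*(-2 + ⅔ + 8/3) = -1182*4/3 = -1576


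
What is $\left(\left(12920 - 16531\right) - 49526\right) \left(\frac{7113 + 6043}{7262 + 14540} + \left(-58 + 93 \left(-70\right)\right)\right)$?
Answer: $\frac{345831005730}{991} \approx 3.4897 \cdot 10^{8}$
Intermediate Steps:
$\left(\left(12920 - 16531\right) - 49526\right) \left(\frac{7113 + 6043}{7262 + 14540} + \left(-58 + 93 \left(-70\right)\right)\right) = \left(-3611 - 49526\right) \left(\frac{13156}{21802} - 6568\right) = - 53137 \left(13156 \cdot \frac{1}{21802} - 6568\right) = - 53137 \left(\frac{598}{991} - 6568\right) = \left(-53137\right) \left(- \frac{6508290}{991}\right) = \frac{345831005730}{991}$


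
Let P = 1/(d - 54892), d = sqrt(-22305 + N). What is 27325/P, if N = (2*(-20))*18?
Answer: -1499923900 + 136625*I*sqrt(921) ≈ -1.4999e+9 + 4.1463e+6*I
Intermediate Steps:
N = -720 (N = -40*18 = -720)
d = 5*I*sqrt(921) (d = sqrt(-22305 - 720) = sqrt(-23025) = 5*I*sqrt(921) ≈ 151.74*I)
P = 1/(-54892 + 5*I*sqrt(921)) (P = 1/(5*I*sqrt(921) - 54892) = 1/(-54892 + 5*I*sqrt(921)) ≈ -1.8217e-5 - 5.036e-8*I)
27325/P = 27325/(-54892/3013154689 - 5*I*sqrt(921)/3013154689)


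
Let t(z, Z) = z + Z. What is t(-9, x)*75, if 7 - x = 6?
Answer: -600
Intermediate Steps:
x = 1 (x = 7 - 1*6 = 7 - 6 = 1)
t(z, Z) = Z + z
t(-9, x)*75 = (1 - 9)*75 = -8*75 = -600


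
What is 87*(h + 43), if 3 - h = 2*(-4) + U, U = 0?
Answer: 4698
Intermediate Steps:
h = 11 (h = 3 - (2*(-4) + 0) = 3 - (-8 + 0) = 3 - 1*(-8) = 3 + 8 = 11)
87*(h + 43) = 87*(11 + 43) = 87*54 = 4698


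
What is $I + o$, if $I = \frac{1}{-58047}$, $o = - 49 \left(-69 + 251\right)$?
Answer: $- \frac{517663147}{58047} \approx -8918.0$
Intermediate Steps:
$o = -8918$ ($o = \left(-49\right) 182 = -8918$)
$I = - \frac{1}{58047} \approx -1.7227 \cdot 10^{-5}$
$I + o = - \frac{1}{58047} - 8918 = - \frac{517663147}{58047}$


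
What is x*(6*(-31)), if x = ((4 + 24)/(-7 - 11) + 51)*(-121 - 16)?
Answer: 3779830/3 ≈ 1.2599e+6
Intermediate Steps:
x = -60965/9 (x = (28/(-18) + 51)*(-137) = (28*(-1/18) + 51)*(-137) = (-14/9 + 51)*(-137) = (445/9)*(-137) = -60965/9 ≈ -6773.9)
x*(6*(-31)) = -121930*(-31)/3 = -60965/9*(-186) = 3779830/3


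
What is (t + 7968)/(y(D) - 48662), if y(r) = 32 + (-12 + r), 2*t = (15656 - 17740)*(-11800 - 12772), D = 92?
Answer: -12805996/24275 ≈ -527.54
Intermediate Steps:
t = 25604024 (t = ((15656 - 17740)*(-11800 - 12772))/2 = (-2084*(-24572))/2 = (½)*51208048 = 25604024)
y(r) = 20 + r
(t + 7968)/(y(D) - 48662) = (25604024 + 7968)/((20 + 92) - 48662) = 25611992/(112 - 48662) = 25611992/(-48550) = 25611992*(-1/48550) = -12805996/24275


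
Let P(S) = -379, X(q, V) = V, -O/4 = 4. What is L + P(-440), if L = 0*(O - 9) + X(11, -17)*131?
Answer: -2606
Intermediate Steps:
O = -16 (O = -4*4 = -16)
L = -2227 (L = 0*(-16 - 9) - 17*131 = 0*(-25) - 2227 = 0 - 2227 = -2227)
L + P(-440) = -2227 - 379 = -2606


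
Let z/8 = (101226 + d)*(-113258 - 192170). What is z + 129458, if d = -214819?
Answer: 277555991890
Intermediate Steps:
z = 277555862432 (z = 8*((101226 - 214819)*(-113258 - 192170)) = 8*(-113593*(-305428)) = 8*34694482804 = 277555862432)
z + 129458 = 277555862432 + 129458 = 277555991890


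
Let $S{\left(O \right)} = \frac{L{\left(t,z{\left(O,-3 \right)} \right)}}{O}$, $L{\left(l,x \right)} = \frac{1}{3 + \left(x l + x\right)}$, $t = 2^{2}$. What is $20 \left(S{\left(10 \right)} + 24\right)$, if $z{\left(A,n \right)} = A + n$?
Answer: $\frac{9121}{19} \approx 480.05$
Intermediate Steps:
$t = 4$
$L{\left(l,x \right)} = \frac{1}{3 + x + l x}$ ($L{\left(l,x \right)} = \frac{1}{3 + \left(l x + x\right)} = \frac{1}{3 + \left(x + l x\right)} = \frac{1}{3 + x + l x}$)
$S{\left(O \right)} = \frac{1}{O \left(-12 + 5 O\right)}$ ($S{\left(O \right)} = \frac{1}{\left(3 + \left(O - 3\right) + 4 \left(O - 3\right)\right) O} = \frac{1}{\left(3 + \left(-3 + O\right) + 4 \left(-3 + O\right)\right) O} = \frac{1}{\left(3 + \left(-3 + O\right) + \left(-12 + 4 O\right)\right) O} = \frac{1}{\left(-12 + 5 O\right) O} = \frac{1}{O \left(-12 + 5 O\right)}$)
$20 \left(S{\left(10 \right)} + 24\right) = 20 \left(\frac{1}{10 \left(-12 + 5 \cdot 10\right)} + 24\right) = 20 \left(\frac{1}{10 \left(-12 + 50\right)} + 24\right) = 20 \left(\frac{1}{10 \cdot 38} + 24\right) = 20 \left(\frac{1}{10} \cdot \frac{1}{38} + 24\right) = 20 \left(\frac{1}{380} + 24\right) = 20 \cdot \frac{9121}{380} = \frac{9121}{19}$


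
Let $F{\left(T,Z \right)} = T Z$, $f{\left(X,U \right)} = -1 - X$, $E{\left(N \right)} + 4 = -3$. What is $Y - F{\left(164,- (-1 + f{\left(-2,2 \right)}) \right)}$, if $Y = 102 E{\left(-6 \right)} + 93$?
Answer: $-621$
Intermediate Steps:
$E{\left(N \right)} = -7$ ($E{\left(N \right)} = -4 - 3 = -7$)
$Y = -621$ ($Y = 102 \left(-7\right) + 93 = -714 + 93 = -621$)
$Y - F{\left(164,- (-1 + f{\left(-2,2 \right)}) \right)} = -621 - 164 \left(- (-1 - -1)\right) = -621 - 164 \left(- (-1 + \left(-1 + 2\right))\right) = -621 - 164 \left(- (-1 + 1)\right) = -621 - 164 \left(\left(-1\right) 0\right) = -621 - 164 \cdot 0 = -621 - 0 = -621 + 0 = -621$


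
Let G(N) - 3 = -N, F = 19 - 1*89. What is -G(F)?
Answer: -73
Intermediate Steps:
F = -70 (F = 19 - 89 = -70)
G(N) = 3 - N
-G(F) = -(3 - 1*(-70)) = -(3 + 70) = -1*73 = -73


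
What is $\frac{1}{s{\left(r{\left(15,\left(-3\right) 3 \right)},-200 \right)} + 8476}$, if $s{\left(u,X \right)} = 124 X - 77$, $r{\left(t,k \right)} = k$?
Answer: $- \frac{1}{16401} \approx -6.0972 \cdot 10^{-5}$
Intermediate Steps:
$s{\left(u,X \right)} = -77 + 124 X$
$\frac{1}{s{\left(r{\left(15,\left(-3\right) 3 \right)},-200 \right)} + 8476} = \frac{1}{\left(-77 + 124 \left(-200\right)\right) + 8476} = \frac{1}{\left(-77 - 24800\right) + 8476} = \frac{1}{-24877 + 8476} = \frac{1}{-16401} = - \frac{1}{16401}$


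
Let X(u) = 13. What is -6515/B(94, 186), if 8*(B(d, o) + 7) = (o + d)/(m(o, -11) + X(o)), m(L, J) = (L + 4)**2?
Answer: 33610885/36108 ≈ 930.84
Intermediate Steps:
m(L, J) = (4 + L)**2
B(d, o) = -7 + (d + o)/(8*(13 + (4 + o)**2)) (B(d, o) = -7 + ((o + d)/((4 + o)**2 + 13))/8 = -7 + ((d + o)/(13 + (4 + o)**2))/8 = -7 + (d + o)/(8*(13 + (4 + o)**2)))
-6515/B(94, 186) = -6515*8*(13 + (4 + 186)**2)/(-728 + 94 + 186 - 56*(4 + 186)**2) = -6515*8*(13 + 190**2)/(-728 + 94 + 186 - 56*190**2) = -6515*8*(13 + 36100)/(-728 + 94 + 186 - 56*36100) = -6515*288904/(-728 + 94 + 186 - 2021600) = -6515/((1/8)*(1/36113)*(-2022048)) = -6515/(-36108/5159) = -6515*(-5159/36108) = 33610885/36108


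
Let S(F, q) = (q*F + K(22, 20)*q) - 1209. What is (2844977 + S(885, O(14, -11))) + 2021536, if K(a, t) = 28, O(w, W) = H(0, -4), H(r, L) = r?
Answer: 4865304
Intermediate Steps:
O(w, W) = 0
S(F, q) = -1209 + 28*q + F*q (S(F, q) = (q*F + 28*q) - 1209 = (F*q + 28*q) - 1209 = (28*q + F*q) - 1209 = -1209 + 28*q + F*q)
(2844977 + S(885, O(14, -11))) + 2021536 = (2844977 + (-1209 + 28*0 + 885*0)) + 2021536 = (2844977 + (-1209 + 0 + 0)) + 2021536 = (2844977 - 1209) + 2021536 = 2843768 + 2021536 = 4865304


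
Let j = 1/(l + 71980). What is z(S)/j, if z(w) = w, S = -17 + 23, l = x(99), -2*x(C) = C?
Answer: 431583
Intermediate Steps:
x(C) = -C/2
l = -99/2 (l = -1/2*99 = -99/2 ≈ -49.500)
S = 6
j = 2/143861 (j = 1/(-99/2 + 71980) = 1/(143861/2) = 2/143861 ≈ 1.3902e-5)
z(S)/j = 6/(2/143861) = 6*(143861/2) = 431583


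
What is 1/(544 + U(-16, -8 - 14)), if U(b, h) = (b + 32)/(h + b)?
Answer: 19/10328 ≈ 0.0018397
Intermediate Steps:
U(b, h) = (32 + b)/(b + h)
1/(544 + U(-16, -8 - 14)) = 1/(544 + (32 - 16)/(-16 + (-8 - 14))) = 1/(544 + 16/(-16 - 22)) = 1/(544 + 16/(-38)) = 1/(544 - 1/38*16) = 1/(544 - 8/19) = 1/(10328/19) = 19/10328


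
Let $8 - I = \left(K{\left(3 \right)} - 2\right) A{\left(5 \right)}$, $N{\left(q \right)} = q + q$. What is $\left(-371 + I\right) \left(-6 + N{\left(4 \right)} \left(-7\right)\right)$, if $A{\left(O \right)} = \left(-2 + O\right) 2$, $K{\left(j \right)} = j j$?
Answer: $25110$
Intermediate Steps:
$K{\left(j \right)} = j^{2}$
$N{\left(q \right)} = 2 q$
$A{\left(O \right)} = -4 + 2 O$
$I = -34$ ($I = 8 - \left(3^{2} - 2\right) \left(-4 + 2 \cdot 5\right) = 8 - \left(9 - 2\right) \left(-4 + 10\right) = 8 - 7 \cdot 6 = 8 - 42 = -34$)
$\left(-371 + I\right) \left(-6 + N{\left(4 \right)} \left(-7\right)\right) = \left(-371 - 34\right) \left(-6 + 2 \cdot 4 \left(-7\right)\right) = - 405 \left(-6 + 8 \left(-7\right)\right) = - 405 \left(-6 - 56\right) = \left(-405\right) \left(-62\right) = 25110$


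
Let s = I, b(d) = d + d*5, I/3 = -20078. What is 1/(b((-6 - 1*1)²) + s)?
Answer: -1/59940 ≈ -1.6683e-5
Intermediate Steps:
I = -60234 (I = 3*(-20078) = -60234)
b(d) = 6*d (b(d) = d + 5*d = 6*d)
s = -60234
1/(b((-6 - 1*1)²) + s) = 1/(6*(-6 - 1*1)² - 60234) = 1/(6*(-6 - 1)² - 60234) = 1/(6*(-7)² - 60234) = 1/(6*49 - 60234) = 1/(294 - 60234) = 1/(-59940) = -1/59940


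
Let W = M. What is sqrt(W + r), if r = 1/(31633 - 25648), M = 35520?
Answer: sqrt(141370488665)/1995 ≈ 188.47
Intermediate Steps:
W = 35520
r = 1/5985 ≈ 0.00016708
sqrt(W + r) = sqrt(35520 + 1/5985) = sqrt(212587201/5985) = sqrt(141370488665)/1995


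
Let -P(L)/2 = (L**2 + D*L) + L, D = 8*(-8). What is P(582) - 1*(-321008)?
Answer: -283108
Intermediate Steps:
D = -64
P(L) = -2*L**2 + 126*L (P(L) = -2*((L**2 - 64*L) + L) = -2*(L**2 - 63*L) = -2*L**2 + 126*L)
P(582) - 1*(-321008) = 2*582*(63 - 1*582) - 1*(-321008) = 2*582*(63 - 582) + 321008 = 2*582*(-519) + 321008 = -604116 + 321008 = -283108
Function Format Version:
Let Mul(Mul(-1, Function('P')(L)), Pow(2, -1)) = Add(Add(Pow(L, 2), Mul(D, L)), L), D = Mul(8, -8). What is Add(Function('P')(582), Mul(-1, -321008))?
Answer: -283108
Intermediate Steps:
D = -64
Function('P')(L) = Add(Mul(-2, Pow(L, 2)), Mul(126, L)) (Function('P')(L) = Mul(-2, Add(Add(Pow(L, 2), Mul(-64, L)), L)) = Mul(-2, Add(Pow(L, 2), Mul(-63, L))) = Add(Mul(-2, Pow(L, 2)), Mul(126, L)))
Add(Function('P')(582), Mul(-1, -321008)) = Add(Mul(2, 582, Add(63, Mul(-1, 582))), Mul(-1, -321008)) = Add(Mul(2, 582, Add(63, -582)), 321008) = Add(Mul(2, 582, -519), 321008) = Add(-604116, 321008) = -283108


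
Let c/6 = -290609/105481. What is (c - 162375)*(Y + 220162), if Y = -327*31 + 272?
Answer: -3602223794735613/105481 ≈ -3.4150e+10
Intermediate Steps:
c = -1743654/105481 (c = 6*(-290609/105481) = -1743654/105481 ≈ -16.531)
Y = -9865 (Y = -10137 + 272 = -9865)
(c - 162375)*(Y + 220162) = (-1743654/105481 - 162375)*(-9865 + 220162) = -17129221029/105481*210297 = -3602223794735613/105481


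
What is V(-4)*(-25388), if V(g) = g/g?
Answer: -25388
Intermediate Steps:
V(g) = 1
V(-4)*(-25388) = 1*(-25388) = -25388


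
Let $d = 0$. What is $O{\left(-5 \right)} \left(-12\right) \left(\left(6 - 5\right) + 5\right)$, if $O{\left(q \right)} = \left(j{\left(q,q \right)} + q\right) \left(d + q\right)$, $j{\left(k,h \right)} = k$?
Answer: $-3600$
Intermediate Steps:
$O{\left(q \right)} = 2 q^{2}$ ($O{\left(q \right)} = \left(q + q\right) \left(0 + q\right) = 2 q q = 2 q^{2}$)
$O{\left(-5 \right)} \left(-12\right) \left(\left(6 - 5\right) + 5\right) = 2 \left(-5\right)^{2} \left(-12\right) \left(\left(6 - 5\right) + 5\right) = 2 \cdot 25 \left(-12\right) \left(1 + 5\right) = 50 \left(-12\right) 6 = \left(-600\right) 6 = -3600$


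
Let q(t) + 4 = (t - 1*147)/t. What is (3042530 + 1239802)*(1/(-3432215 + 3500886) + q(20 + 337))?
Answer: -17056104405132/1167407 ≈ -1.4610e+7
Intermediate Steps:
q(t) = -4 + (-147 + t)/t (q(t) = -4 + (t - 1*147)/t = -4 + (t - 147)/t = -4 + (-147 + t)/t)
(3042530 + 1239802)*(1/(-3432215 + 3500886) + q(20 + 337)) = (3042530 + 1239802)*(1/(-3432215 + 3500886) + (-3 - 147/(20 + 337))) = 4282332*(1/68671 + (-3 - 147/357)) = 4282332*(1/68671 + (-3 - 147*1/357)) = 4282332*(1/68671 + (-3 - 7/17)) = 4282332*(1/68671 - 58/17) = 4282332*(-3982901/1167407) = -17056104405132/1167407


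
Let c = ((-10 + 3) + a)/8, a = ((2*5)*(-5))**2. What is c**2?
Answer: 6215049/64 ≈ 97110.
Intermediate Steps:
a = 2500 (a = (10*(-5))**2 = (-50)**2 = 2500)
c = 2493/8 (c = ((-10 + 3) + 2500)/8 = (-7 + 2500)*(1/8) = 2493*(1/8) = 2493/8 ≈ 311.63)
c**2 = (2493/8)**2 = 6215049/64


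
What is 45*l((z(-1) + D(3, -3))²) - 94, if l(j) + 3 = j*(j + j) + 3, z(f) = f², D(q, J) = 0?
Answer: -4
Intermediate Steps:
l(j) = 2*j² (l(j) = -3 + (j*(j + j) + 3) = -3 + (j*(2*j) + 3) = -3 + (2*j² + 3) = -3 + (3 + 2*j²) = 2*j²)
45*l((z(-1) + D(3, -3))²) - 94 = 45*(2*(((-1)² + 0)²)²) - 94 = 45*(2*((1 + 0)²)²) - 94 = 45*(2*(1²)²) - 94 = 45*(2*1²) - 94 = 45*(2*1) - 94 = 45*2 - 94 = 90 - 94 = -4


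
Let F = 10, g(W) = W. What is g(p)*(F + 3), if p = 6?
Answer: 78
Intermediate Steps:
g(p)*(F + 3) = 6*(10 + 3) = 6*13 = 78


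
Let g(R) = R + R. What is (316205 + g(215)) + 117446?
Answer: 434081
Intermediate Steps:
g(R) = 2*R
(316205 + g(215)) + 117446 = (316205 + 2*215) + 117446 = (316205 + 430) + 117446 = 316635 + 117446 = 434081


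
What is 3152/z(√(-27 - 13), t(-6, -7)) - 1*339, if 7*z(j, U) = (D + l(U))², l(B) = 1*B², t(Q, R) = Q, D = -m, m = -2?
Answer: -116863/361 ≈ -323.72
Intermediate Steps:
D = 2 (D = -1*(-2) = 2)
l(B) = B²
z(j, U) = (2 + U²)²/7
3152/z(√(-27 - 13), t(-6, -7)) - 1*339 = 3152/(((2 + (-6)²)²/7)) - 1*339 = 3152/(((2 + 36)²/7)) - 339 = 3152/(((⅐)*38²)) - 339 = 3152/(((⅐)*1444)) - 339 = 3152/(1444/7) - 339 = 3152*(7/1444) - 339 = 5516/361 - 339 = -116863/361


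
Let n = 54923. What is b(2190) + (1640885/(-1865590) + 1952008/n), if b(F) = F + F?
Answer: 90468593278893/20492759914 ≈ 4414.7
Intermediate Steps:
b(F) = 2*F
b(2190) + (1640885/(-1865590) + 1952008/n) = 2*2190 + (1640885/(-1865590) + 1952008/54923) = 4380 + (1640885*(-1/1865590) + 1952008*(1/54923)) = 4380 + (-328177/373118 + 1952008/54923) = 4380 + 710304855573/20492759914 = 90468593278893/20492759914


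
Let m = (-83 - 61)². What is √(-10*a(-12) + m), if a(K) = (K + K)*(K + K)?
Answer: 24*√26 ≈ 122.38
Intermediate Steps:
a(K) = 4*K² (a(K) = (2*K)*(2*K) = 4*K²)
m = 20736 (m = (-144)² = 20736)
√(-10*a(-12) + m) = √(-40*(-12)² + 20736) = √(-40*144 + 20736) = √(-10*576 + 20736) = √(-5760 + 20736) = √14976 = 24*√26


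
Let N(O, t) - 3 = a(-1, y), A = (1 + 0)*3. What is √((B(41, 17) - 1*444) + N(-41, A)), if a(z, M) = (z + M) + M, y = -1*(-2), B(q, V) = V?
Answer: I*√421 ≈ 20.518*I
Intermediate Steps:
y = 2
a(z, M) = z + 2*M (a(z, M) = (M + z) + M = z + 2*M)
A = 3 (A = 1*3 = 3)
N(O, t) = 6 (N(O, t) = 3 + (-1 + 2*2) = 3 + (-1 + 4) = 3 + 3 = 6)
√((B(41, 17) - 1*444) + N(-41, A)) = √((17 - 1*444) + 6) = √((17 - 444) + 6) = √(-427 + 6) = √(-421) = I*√421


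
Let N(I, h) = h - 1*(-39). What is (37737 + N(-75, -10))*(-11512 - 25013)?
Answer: -1379403150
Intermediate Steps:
N(I, h) = 39 + h (N(I, h) = h + 39 = 39 + h)
(37737 + N(-75, -10))*(-11512 - 25013) = (37737 + (39 - 10))*(-11512 - 25013) = (37737 + 29)*(-36525) = 37766*(-36525) = -1379403150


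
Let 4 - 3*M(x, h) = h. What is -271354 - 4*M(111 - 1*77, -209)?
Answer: -271638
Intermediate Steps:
M(x, h) = 4/3 - h/3
-271354 - 4*M(111 - 1*77, -209) = -271354 - 4*(4/3 - ⅓*(-209)) = -271354 - 4*(4/3 + 209/3) = -271354 - 4*71 = -271354 - 284 = -271638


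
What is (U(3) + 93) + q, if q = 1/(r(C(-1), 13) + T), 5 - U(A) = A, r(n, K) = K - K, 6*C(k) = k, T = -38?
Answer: 3609/38 ≈ 94.974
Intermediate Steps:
C(k) = k/6
r(n, K) = 0
U(A) = 5 - A
q = -1/38 (q = 1/(0 - 38) = 1/(-38) = -1/38 ≈ -0.026316)
(U(3) + 93) + q = ((5 - 1*3) + 93) - 1/38 = ((5 - 3) + 93) - 1/38 = (2 + 93) - 1/38 = 95 - 1/38 = 3609/38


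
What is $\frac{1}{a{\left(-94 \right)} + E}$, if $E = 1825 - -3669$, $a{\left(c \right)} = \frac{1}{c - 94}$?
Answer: $\frac{188}{1032871} \approx 0.00018202$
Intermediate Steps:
$a{\left(c \right)} = \frac{1}{-94 + c}$
$E = 5494$ ($E = 1825 + 3669 = 5494$)
$\frac{1}{a{\left(-94 \right)} + E} = \frac{1}{\frac{1}{-94 - 94} + 5494} = \frac{1}{\frac{1}{-188} + 5494} = \frac{1}{- \frac{1}{188} + 5494} = \frac{1}{\frac{1032871}{188}} = \frac{188}{1032871}$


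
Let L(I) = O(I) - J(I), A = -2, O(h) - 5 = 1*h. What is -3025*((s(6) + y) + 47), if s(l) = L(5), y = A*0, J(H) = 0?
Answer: -172425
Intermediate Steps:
O(h) = 5 + h (O(h) = 5 + 1*h = 5 + h)
y = 0 (y = -2*0 = 0)
L(I) = 5 + I (L(I) = (5 + I) - 1*0 = (5 + I) + 0 = 5 + I)
s(l) = 10 (s(l) = 5 + 5 = 10)
-3025*((s(6) + y) + 47) = -3025*((10 + 0) + 47) = -3025*(10 + 47) = -3025*57 = -172425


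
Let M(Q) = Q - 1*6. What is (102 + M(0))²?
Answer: 9216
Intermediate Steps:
M(Q) = -6 + Q (M(Q) = Q - 6 = -6 + Q)
(102 + M(0))² = (102 + (-6 + 0))² = (102 - 6)² = 96² = 9216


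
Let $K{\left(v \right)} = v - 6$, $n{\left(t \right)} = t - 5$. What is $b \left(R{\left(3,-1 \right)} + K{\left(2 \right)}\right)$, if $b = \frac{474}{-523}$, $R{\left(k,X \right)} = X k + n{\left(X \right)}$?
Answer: $\frac{6162}{523} \approx 11.782$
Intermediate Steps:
$n{\left(t \right)} = -5 + t$
$K{\left(v \right)} = -6 + v$ ($K{\left(v \right)} = v - 6 = -6 + v$)
$R{\left(k,X \right)} = -5 + X + X k$ ($R{\left(k,X \right)} = X k + \left(-5 + X\right) = -5 + X + X k$)
$b = - \frac{474}{523}$ ($b = 474 \left(- \frac{1}{523}\right) = - \frac{474}{523} \approx -0.90631$)
$b \left(R{\left(3,-1 \right)} + K{\left(2 \right)}\right) = - \frac{474 \left(\left(-5 - 1 - 3\right) + \left(-6 + 2\right)\right)}{523} = - \frac{474 \left(\left(-5 - 1 - 3\right) - 4\right)}{523} = - \frac{474 \left(-9 - 4\right)}{523} = \left(- \frac{474}{523}\right) \left(-13\right) = \frac{6162}{523}$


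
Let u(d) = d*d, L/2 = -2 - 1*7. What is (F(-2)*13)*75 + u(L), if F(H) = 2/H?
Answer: -651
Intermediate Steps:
L = -18 (L = 2*(-2 - 1*7) = 2*(-2 - 7) = 2*(-9) = -18)
u(d) = d**2
(F(-2)*13)*75 + u(L) = ((2/(-2))*13)*75 + (-18)**2 = ((2*(-1/2))*13)*75 + 324 = -1*13*75 + 324 = -13*75 + 324 = -975 + 324 = -651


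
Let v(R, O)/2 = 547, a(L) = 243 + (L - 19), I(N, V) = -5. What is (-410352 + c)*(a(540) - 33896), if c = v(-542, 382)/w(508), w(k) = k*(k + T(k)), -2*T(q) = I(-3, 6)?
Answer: 1762924306636284/129667 ≈ 1.3596e+10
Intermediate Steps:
T(q) = 5/2 (T(q) = -½*(-5) = 5/2)
a(L) = 224 + L (a(L) = 243 + (-19 + L) = 224 + L)
w(k) = k*(5/2 + k) (w(k) = k*(k + 5/2) = k*(5/2 + k))
v(R, O) = 1094 (v(R, O) = 2*547 = 1094)
c = 547/129667 (c = 1094/(((½)*508*(5 + 2*508))) = 1094/(((½)*508*(5 + 1016))) = 1094/(((½)*508*1021)) = 1094/259334 = 1094*(1/259334) = 547/129667 ≈ 0.0042185)
(-410352 + c)*(a(540) - 33896) = (-410352 + 547/129667)*((224 + 540) - 33896) = -53209112237*(764 - 33896)/129667 = -53209112237/129667*(-33132) = 1762924306636284/129667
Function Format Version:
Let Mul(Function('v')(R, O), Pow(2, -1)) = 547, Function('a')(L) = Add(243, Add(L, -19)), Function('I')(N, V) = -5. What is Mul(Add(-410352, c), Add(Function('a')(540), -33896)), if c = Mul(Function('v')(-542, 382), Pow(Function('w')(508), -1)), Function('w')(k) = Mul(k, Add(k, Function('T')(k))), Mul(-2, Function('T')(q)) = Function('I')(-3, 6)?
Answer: Rational(1762924306636284, 129667) ≈ 1.3596e+10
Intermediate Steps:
Function('T')(q) = Rational(5, 2) (Function('T')(q) = Mul(Rational(-1, 2), -5) = Rational(5, 2))
Function('a')(L) = Add(224, L) (Function('a')(L) = Add(243, Add(-19, L)) = Add(224, L))
Function('w')(k) = Mul(k, Add(Rational(5, 2), k)) (Function('w')(k) = Mul(k, Add(k, Rational(5, 2))) = Mul(k, Add(Rational(5, 2), k)))
Function('v')(R, O) = 1094 (Function('v')(R, O) = Mul(2, 547) = 1094)
c = Rational(547, 129667) (c = Mul(1094, Pow(Mul(Rational(1, 2), 508, Add(5, Mul(2, 508))), -1)) = Mul(1094, Pow(Mul(Rational(1, 2), 508, Add(5, 1016)), -1)) = Mul(1094, Pow(Mul(Rational(1, 2), 508, 1021), -1)) = Mul(1094, Pow(259334, -1)) = Mul(1094, Rational(1, 259334)) = Rational(547, 129667) ≈ 0.0042185)
Mul(Add(-410352, c), Add(Function('a')(540), -33896)) = Mul(Add(-410352, Rational(547, 129667)), Add(Add(224, 540), -33896)) = Mul(Rational(-53209112237, 129667), Add(764, -33896)) = Mul(Rational(-53209112237, 129667), -33132) = Rational(1762924306636284, 129667)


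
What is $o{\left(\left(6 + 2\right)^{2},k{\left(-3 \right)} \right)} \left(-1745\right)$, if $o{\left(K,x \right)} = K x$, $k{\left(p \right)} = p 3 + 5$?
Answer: $446720$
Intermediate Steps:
$k{\left(p \right)} = 5 + 3 p$ ($k{\left(p \right)} = 3 p + 5 = 5 + 3 p$)
$o{\left(\left(6 + 2\right)^{2},k{\left(-3 \right)} \right)} \left(-1745\right) = \left(6 + 2\right)^{2} \left(5 + 3 \left(-3\right)\right) \left(-1745\right) = 8^{2} \left(5 - 9\right) \left(-1745\right) = 64 \left(-4\right) \left(-1745\right) = \left(-256\right) \left(-1745\right) = 446720$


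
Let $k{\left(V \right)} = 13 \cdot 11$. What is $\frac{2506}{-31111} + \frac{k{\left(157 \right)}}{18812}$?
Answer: $- \frac{42693999}{585260132} \approx -0.072949$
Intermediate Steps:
$k{\left(V \right)} = 143$
$\frac{2506}{-31111} + \frac{k{\left(157 \right)}}{18812} = \frac{2506}{-31111} + \frac{143}{18812} = 2506 \left(- \frac{1}{31111}\right) + 143 \cdot \frac{1}{18812} = - \frac{2506}{31111} + \frac{143}{18812} = - \frac{42693999}{585260132}$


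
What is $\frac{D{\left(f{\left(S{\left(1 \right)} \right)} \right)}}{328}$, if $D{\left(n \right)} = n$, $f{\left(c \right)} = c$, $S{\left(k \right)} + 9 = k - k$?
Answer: $- \frac{9}{328} \approx -0.027439$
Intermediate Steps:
$S{\left(k \right)} = -9$ ($S{\left(k \right)} = -9 + \left(k - k\right) = -9 + 0 = -9$)
$\frac{D{\left(f{\left(S{\left(1 \right)} \right)} \right)}}{328} = - \frac{9}{328}$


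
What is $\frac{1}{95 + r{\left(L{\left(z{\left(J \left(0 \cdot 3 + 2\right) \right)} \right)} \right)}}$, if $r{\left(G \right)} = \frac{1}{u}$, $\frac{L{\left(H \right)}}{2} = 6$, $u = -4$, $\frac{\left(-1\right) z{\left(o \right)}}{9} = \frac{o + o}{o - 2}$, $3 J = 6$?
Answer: $\frac{4}{379} \approx 0.010554$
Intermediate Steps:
$J = 2$ ($J = \frac{1}{3} \cdot 6 = 2$)
$z{\left(o \right)} = - \frac{18 o}{-2 + o}$ ($z{\left(o \right)} = - 9 \frac{o + o}{o - 2} = - 9 \frac{2 o}{-2 + o} = - \frac{18 o}{-2 + o}$)
$L{\left(H \right)} = 12$ ($L{\left(H \right)} = 2 \cdot 6 = 12$)
$r{\left(G \right)} = - \frac{1}{4}$ ($r{\left(G \right)} = \frac{1}{-4} = - \frac{1}{4}$)
$\frac{1}{95 + r{\left(L{\left(z{\left(J \left(0 \cdot 3 + 2\right) \right)} \right)} \right)}} = \frac{1}{95 - \frac{1}{4}} = \frac{1}{\frac{379}{4}} = \frac{4}{379}$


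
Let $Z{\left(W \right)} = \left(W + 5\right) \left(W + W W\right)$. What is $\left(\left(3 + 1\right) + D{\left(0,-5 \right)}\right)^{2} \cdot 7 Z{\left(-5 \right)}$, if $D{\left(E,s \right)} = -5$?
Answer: $0$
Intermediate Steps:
$Z{\left(W \right)} = \left(5 + W\right) \left(W + W^{2}\right)$
$\left(\left(3 + 1\right) + D{\left(0,-5 \right)}\right)^{2} \cdot 7 Z{\left(-5 \right)} = \left(\left(3 + 1\right) - 5\right)^{2} \cdot 7 \left(- 5 \left(5 + \left(-5\right)^{2} + 6 \left(-5\right)\right)\right) = \left(4 - 5\right)^{2} \cdot 7 \left(- 5 \left(5 + 25 - 30\right)\right) = \left(-1\right)^{2} \cdot 7 \left(\left(-5\right) 0\right) = 1 \cdot 7 \cdot 0 = 7 \cdot 0 = 0$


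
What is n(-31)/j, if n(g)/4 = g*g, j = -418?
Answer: -1922/209 ≈ -9.1962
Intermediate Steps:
n(g) = 4*g² (n(g) = 4*(g*g) = 4*g²)
n(-31)/j = (4*(-31)²)/(-418) = (4*961)*(-1/418) = 3844*(-1/418) = -1922/209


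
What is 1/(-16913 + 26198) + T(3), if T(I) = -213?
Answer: -1977704/9285 ≈ -213.00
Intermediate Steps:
1/(-16913 + 26198) + T(3) = 1/(-16913 + 26198) - 213 = 1/9285 - 213 = -1977704/9285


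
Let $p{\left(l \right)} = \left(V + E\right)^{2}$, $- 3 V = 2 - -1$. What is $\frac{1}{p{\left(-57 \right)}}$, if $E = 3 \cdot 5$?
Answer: $\frac{1}{196} \approx 0.005102$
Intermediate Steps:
$E = 15$
$V = -1$ ($V = - \frac{2 - -1}{3} = - \frac{2 + 1}{3} = \left(- \frac{1}{3}\right) 3 = -1$)
$p{\left(l \right)} = 196$ ($p{\left(l \right)} = \left(-1 + 15\right)^{2} = 14^{2} = 196$)
$\frac{1}{p{\left(-57 \right)}} = \frac{1}{196}$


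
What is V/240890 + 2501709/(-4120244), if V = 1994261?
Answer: 3807102619337/496262788580 ≈ 7.6715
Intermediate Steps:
V/240890 + 2501709/(-4120244) = 1994261/240890 + 2501709/(-4120244) = 1994261*(1/240890) + 2501709*(-1/4120244) = 1994261/240890 - 2501709/4120244 = 3807102619337/496262788580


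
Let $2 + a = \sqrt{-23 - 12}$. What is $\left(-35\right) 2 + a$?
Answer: $-72 + i \sqrt{35} \approx -72.0 + 5.9161 i$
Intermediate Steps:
$a = -2 + i \sqrt{35}$ ($a = -2 + \sqrt{-23 - 12} = -2 + \sqrt{-35} = -2 + i \sqrt{35} \approx -2.0 + 5.9161 i$)
$\left(-35\right) 2 + a = \left(-35\right) 2 - \left(2 - i \sqrt{35}\right) = -70 - \left(2 - i \sqrt{35}\right) = -72 + i \sqrt{35}$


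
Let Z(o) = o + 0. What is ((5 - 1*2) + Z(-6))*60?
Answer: -180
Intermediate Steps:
Z(o) = o
((5 - 1*2) + Z(-6))*60 = ((5 - 1*2) - 6)*60 = ((5 - 2) - 6)*60 = (3 - 6)*60 = -3*60 = -180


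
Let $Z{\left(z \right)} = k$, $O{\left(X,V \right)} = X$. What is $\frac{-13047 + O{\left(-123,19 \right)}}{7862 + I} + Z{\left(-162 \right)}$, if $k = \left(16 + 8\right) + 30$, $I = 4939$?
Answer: $\frac{226028}{4267} \approx 52.971$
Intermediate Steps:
$k = 54$ ($k = 24 + 30 = 54$)
$Z{\left(z \right)} = 54$
$\frac{-13047 + O{\left(-123,19 \right)}}{7862 + I} + Z{\left(-162 \right)} = \frac{-13047 - 123}{7862 + 4939} + 54 = - \frac{13170}{12801} + 54 = \left(-13170\right) \frac{1}{12801} + 54 = - \frac{4390}{4267} + 54 = \frac{226028}{4267}$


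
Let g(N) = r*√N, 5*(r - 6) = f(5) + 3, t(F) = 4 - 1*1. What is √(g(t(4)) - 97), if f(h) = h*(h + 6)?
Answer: √(-2425 + 440*√3)/5 ≈ 8.1557*I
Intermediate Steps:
t(F) = 3 (t(F) = 4 - 1 = 3)
f(h) = h*(6 + h)
r = 88/5 (r = 6 + (5*(6 + 5) + 3)/5 = 6 + (5*11 + 3)/5 = 6 + (55 + 3)/5 = 6 + (⅕)*58 = 6 + 58/5 = 88/5 ≈ 17.600)
g(N) = 88*√N/5
√(g(t(4)) - 97) = √(88*√3/5 - 97) = √(-97 + 88*√3/5)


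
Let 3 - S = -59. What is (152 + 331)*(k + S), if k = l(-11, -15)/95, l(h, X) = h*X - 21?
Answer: 2914422/95 ≈ 30678.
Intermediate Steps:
S = 62 (S = 3 - 1*(-59) = 3 + 59 = 62)
l(h, X) = -21 + X*h (l(h, X) = X*h - 21 = -21 + X*h)
k = 144/95 (k = (-21 - 15*(-11))/95 = (-21 + 165)*(1/95) = 144*(1/95) = 144/95 ≈ 1.5158)
(152 + 331)*(k + S) = (152 + 331)*(144/95 + 62) = 483*(6034/95) = 2914422/95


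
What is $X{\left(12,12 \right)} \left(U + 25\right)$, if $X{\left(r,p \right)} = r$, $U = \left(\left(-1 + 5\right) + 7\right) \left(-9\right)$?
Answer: $-888$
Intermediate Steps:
$U = -99$ ($U = \left(4 + 7\right) \left(-9\right) = 11 \left(-9\right) = -99$)
$X{\left(12,12 \right)} \left(U + 25\right) = 12 \left(-99 + 25\right) = 12 \left(-74\right) = -888$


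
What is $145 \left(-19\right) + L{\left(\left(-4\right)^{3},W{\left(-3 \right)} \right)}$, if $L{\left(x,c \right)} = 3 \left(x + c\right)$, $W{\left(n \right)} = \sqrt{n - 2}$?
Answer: $-2947 + 3 i \sqrt{5} \approx -2947.0 + 6.7082 i$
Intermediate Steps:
$W{\left(n \right)} = \sqrt{-2 + n}$
$L{\left(x,c \right)} = 3 c + 3 x$ ($L{\left(x,c \right)} = 3 \left(c + x\right) = 3 c + 3 x$)
$145 \left(-19\right) + L{\left(\left(-4\right)^{3},W{\left(-3 \right)} \right)} = 145 \left(-19\right) + \left(3 \sqrt{-2 - 3} + 3 \left(-4\right)^{3}\right) = -2755 + \left(3 \sqrt{-5} + 3 \left(-64\right)\right) = -2755 - \left(192 - 3 i \sqrt{5}\right) = -2947 + 3 i \sqrt{5}$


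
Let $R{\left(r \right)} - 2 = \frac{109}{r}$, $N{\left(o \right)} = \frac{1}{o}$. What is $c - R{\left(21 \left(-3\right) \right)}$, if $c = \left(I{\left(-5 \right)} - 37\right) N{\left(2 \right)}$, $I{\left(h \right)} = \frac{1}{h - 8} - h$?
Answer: $- \frac{26713}{1638} \approx -16.308$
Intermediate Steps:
$I{\left(h \right)} = \frac{1}{-8 + h} - h$
$R{\left(r \right)} = 2 + \frac{109}{r}$
$c = - \frac{417}{26}$ ($c = \frac{\frac{1 - \left(-5\right)^{2} + 8 \left(-5\right)}{-8 - 5} - 37}{2} = \left(\frac{1 - 25 - 40}{-13} - 37\right) \frac{1}{2} = \left(- \frac{1 - 25 - 40}{13} - 37\right) \frac{1}{2} = \left(\left(- \frac{1}{13}\right) \left(-64\right) - 37\right) \frac{1}{2} = \left(\frac{64}{13} - 37\right) \frac{1}{2} = \left(- \frac{417}{13}\right) \frac{1}{2} = - \frac{417}{26} \approx -16.038$)
$c - R{\left(21 \left(-3\right) \right)} = - \frac{417}{26} - \left(2 + \frac{109}{21 \left(-3\right)}\right) = - \frac{417}{26} - \left(2 + \frac{109}{-63}\right) = - \frac{417}{26} - \left(2 + 109 \left(- \frac{1}{63}\right)\right) = - \frac{417}{26} - \left(2 - \frac{109}{63}\right) = - \frac{417}{26} - \frac{17}{63} = - \frac{26713}{1638}$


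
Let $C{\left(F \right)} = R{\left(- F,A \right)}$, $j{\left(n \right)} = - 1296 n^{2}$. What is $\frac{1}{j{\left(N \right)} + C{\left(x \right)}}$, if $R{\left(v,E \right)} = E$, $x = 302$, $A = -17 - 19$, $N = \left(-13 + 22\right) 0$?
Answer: $- \frac{1}{36} \approx -0.027778$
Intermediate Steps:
$N = 0$ ($N = 9 \cdot 0 = 0$)
$A = -36$
$C{\left(F \right)} = -36$
$\frac{1}{j{\left(N \right)} + C{\left(x \right)}} = \frac{1}{- 1296 \cdot 0^{2} - 36} = \frac{1}{\left(-1296\right) 0 - 36} = \frac{1}{0 - 36} = \frac{1}{-36} = - \frac{1}{36}$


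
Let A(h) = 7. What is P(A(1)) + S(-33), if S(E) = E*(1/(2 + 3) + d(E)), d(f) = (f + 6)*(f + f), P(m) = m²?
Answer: -293818/5 ≈ -58764.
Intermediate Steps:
d(f) = 2*f*(6 + f) (d(f) = (6 + f)*(2*f) = 2*f*(6 + f))
S(E) = E*(⅕ + 2*E*(6 + E)) (S(E) = E*(1/(2 + 3) + 2*E*(6 + E)) = E*(1/5 + 2*E*(6 + E)) = E*(⅕ + 2*E*(6 + E)))
P(A(1)) + S(-33) = 7² + (⅕)*(-33)*(1 + 10*(-33)*(6 - 33)) = 49 + (⅕)*(-33)*(1 + 10*(-33)*(-27)) = 49 + (⅕)*(-33)*(1 + 8910) = 49 + (⅕)*(-33)*8911 = 49 - 294063/5 = -293818/5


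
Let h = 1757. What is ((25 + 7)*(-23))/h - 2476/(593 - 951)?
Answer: 2043422/314503 ≈ 6.4973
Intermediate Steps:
((25 + 7)*(-23))/h - 2476/(593 - 951) = ((25 + 7)*(-23))/1757 - 2476/(593 - 951) = (32*(-23))*(1/1757) - 2476/(-358) = -736*1/1757 - 2476*(-1/358) = -736/1757 + 1238/179 = 2043422/314503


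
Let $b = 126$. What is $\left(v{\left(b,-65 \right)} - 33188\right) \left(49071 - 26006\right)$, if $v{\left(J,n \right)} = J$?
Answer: $-762575030$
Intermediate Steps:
$\left(v{\left(b,-65 \right)} - 33188\right) \left(49071 - 26006\right) = \left(126 - 33188\right) \left(49071 - 26006\right) = \left(-33062\right) 23065 = -762575030$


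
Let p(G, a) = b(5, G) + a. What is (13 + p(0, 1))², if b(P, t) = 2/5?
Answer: 5184/25 ≈ 207.36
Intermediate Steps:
b(P, t) = ⅖ (b(P, t) = 2*(⅕) = ⅖)
p(G, a) = ⅖ + a
(13 + p(0, 1))² = (13 + (⅖ + 1))² = (13 + 7/5)² = (72/5)² = 5184/25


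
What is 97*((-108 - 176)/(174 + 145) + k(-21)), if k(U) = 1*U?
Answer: -677351/319 ≈ -2123.4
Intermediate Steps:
k(U) = U
97*((-108 - 176)/(174 + 145) + k(-21)) = 97*((-108 - 176)/(174 + 145) - 21) = 97*(-284/319 - 21) = 97*(-6983/319) = -677351/319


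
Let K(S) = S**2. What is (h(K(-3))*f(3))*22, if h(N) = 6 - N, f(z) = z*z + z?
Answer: -792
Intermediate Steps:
f(z) = z + z**2 (f(z) = z**2 + z = z + z**2)
(h(K(-3))*f(3))*22 = ((6 - 1*(-3)**2)*(3*(1 + 3)))*22 = ((6 - 1*9)*(3*4))*22 = ((6 - 9)*12)*22 = -3*12*22 = -36*22 = -792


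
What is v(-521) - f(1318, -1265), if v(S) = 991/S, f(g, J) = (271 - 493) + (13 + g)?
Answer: -578780/521 ≈ -1110.9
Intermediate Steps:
f(g, J) = -209 + g (f(g, J) = -222 + (13 + g) = -209 + g)
v(-521) - f(1318, -1265) = 991/(-521) - (-209 + 1318) = 991*(-1/521) - 1*1109 = -991/521 - 1109 = -578780/521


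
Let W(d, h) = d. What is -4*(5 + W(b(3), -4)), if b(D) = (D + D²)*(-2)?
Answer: 76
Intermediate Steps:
b(D) = -2*D - 2*D²
-4*(5 + W(b(3), -4)) = -4*(5 - 2*3*(1 + 3)) = -4*(5 - 2*3*4) = -4*(5 - 24) = -4*(-19) = 76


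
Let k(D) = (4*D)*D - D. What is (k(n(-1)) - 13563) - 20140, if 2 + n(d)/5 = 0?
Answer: -33293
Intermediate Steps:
n(d) = -10 (n(d) = -10 + 5*0 = -10 + 0 = -10)
k(D) = -D + 4*D² (k(D) = 4*D² - D = -D + 4*D²)
(k(n(-1)) - 13563) - 20140 = (-10*(-1 + 4*(-10)) - 13563) - 20140 = (-10*(-1 - 40) - 13563) - 20140 = (-10*(-41) - 13563) - 20140 = (410 - 13563) - 20140 = -13153 - 20140 = -33293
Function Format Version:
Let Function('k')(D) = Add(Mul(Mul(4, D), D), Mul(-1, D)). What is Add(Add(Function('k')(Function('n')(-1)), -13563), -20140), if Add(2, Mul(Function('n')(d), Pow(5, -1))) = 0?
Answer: -33293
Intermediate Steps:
Function('n')(d) = -10 (Function('n')(d) = Add(-10, Mul(5, 0)) = Add(-10, 0) = -10)
Function('k')(D) = Add(Mul(-1, D), Mul(4, Pow(D, 2))) (Function('k')(D) = Add(Mul(4, Pow(D, 2)), Mul(-1, D)) = Add(Mul(-1, D), Mul(4, Pow(D, 2))))
Add(Add(Function('k')(Function('n')(-1)), -13563), -20140) = Add(Add(Mul(-10, Add(-1, Mul(4, -10))), -13563), -20140) = Add(Add(Mul(-10, Add(-1, -40)), -13563), -20140) = Add(Add(Mul(-10, -41), -13563), -20140) = Add(Add(410, -13563), -20140) = Add(-13153, -20140) = -33293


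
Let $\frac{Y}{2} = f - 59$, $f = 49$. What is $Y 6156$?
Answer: $-123120$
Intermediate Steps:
$Y = -20$ ($Y = 2 \left(49 - 59\right) = 2 \left(-10\right) = -20$)
$Y 6156 = \left(-20\right) 6156 = -123120$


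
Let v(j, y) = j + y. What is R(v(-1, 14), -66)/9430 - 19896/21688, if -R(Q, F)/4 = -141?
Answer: -10961703/12782365 ≈ -0.85756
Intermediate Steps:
R(Q, F) = 564 (R(Q, F) = -4*(-141) = 564)
R(v(-1, 14), -66)/9430 - 19896/21688 = 564/9430 - 19896/21688 = 564*(1/9430) - 19896*1/21688 = 282/4715 - 2487/2711 = -10961703/12782365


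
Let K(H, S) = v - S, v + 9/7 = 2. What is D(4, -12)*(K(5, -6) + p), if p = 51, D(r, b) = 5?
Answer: 2020/7 ≈ 288.57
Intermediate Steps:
v = 5/7 (v = -9/7 + 2 = 5/7 ≈ 0.71429)
K(H, S) = 5/7 - S
D(4, -12)*(K(5, -6) + p) = 5*((5/7 - 1*(-6)) + 51) = 5*((5/7 + 6) + 51) = 5*(47/7 + 51) = 5*(404/7) = 2020/7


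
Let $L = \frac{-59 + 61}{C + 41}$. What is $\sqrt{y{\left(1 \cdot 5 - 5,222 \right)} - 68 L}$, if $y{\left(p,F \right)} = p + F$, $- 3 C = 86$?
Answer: $\frac{\sqrt{288822}}{37} \approx 14.525$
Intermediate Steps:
$C = - \frac{86}{3}$ ($C = \left(- \frac{1}{3}\right) 86 = - \frac{86}{3} \approx -28.667$)
$L = \frac{6}{37}$ ($L = \frac{-59 + 61}{- \frac{86}{3} + 41} = \frac{2}{\frac{37}{3}} = 2 \cdot \frac{3}{37} = \frac{6}{37} \approx 0.16216$)
$y{\left(p,F \right)} = F + p$
$\sqrt{y{\left(1 \cdot 5 - 5,222 \right)} - 68 L} = \sqrt{\left(222 + \left(1 \cdot 5 - 5\right)\right) - \frac{408}{37}} = \sqrt{\left(222 + \left(5 - 5\right)\right) - \frac{408}{37}} = \sqrt{\left(222 + 0\right) - \frac{408}{37}} = \sqrt{222 - \frac{408}{37}} = \sqrt{\frac{7806}{37}} = \frac{\sqrt{288822}}{37}$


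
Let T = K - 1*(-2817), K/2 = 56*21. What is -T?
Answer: -5169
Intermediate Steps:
K = 2352 (K = 2*(56*21) = 2*1176 = 2352)
T = 5169 (T = 2352 - 1*(-2817) = 2352 + 2817 = 5169)
-T = -1*5169 = -5169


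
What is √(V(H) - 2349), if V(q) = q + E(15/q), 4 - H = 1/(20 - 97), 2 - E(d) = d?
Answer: 25*I*√236177249/7931 ≈ 48.443*I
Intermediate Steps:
E(d) = 2 - d
H = 309/77 (H = 4 - 1/(20 - 97) = 4 - 1/(-77) = 4 - 1*(-1/77) = 4 + 1/77 = 309/77 ≈ 4.0130)
V(q) = 2 + q - 15/q (V(q) = q + (2 - 15/q) = 2 + q - 15/q)
√(V(H) - 2349) = √((2 + 309/77 - 15/309/77) - 2349) = √((2 + 309/77 - 15*77/309) - 2349) = √((2 + 309/77 - 385/103) - 2349) = √(18044/7931 - 2349) = √(-18611875/7931) = 25*I*√236177249/7931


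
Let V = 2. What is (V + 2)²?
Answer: 16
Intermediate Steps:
(V + 2)² = (2 + 2)² = 4² = 16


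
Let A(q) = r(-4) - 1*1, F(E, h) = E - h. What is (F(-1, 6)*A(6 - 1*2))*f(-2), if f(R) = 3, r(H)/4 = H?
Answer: 357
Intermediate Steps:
r(H) = 4*H
A(q) = -17 (A(q) = 4*(-4) - 1*1 = -16 - 1 = -17)
(F(-1, 6)*A(6 - 1*2))*f(-2) = ((-1 - 1*6)*(-17))*3 = ((-1 - 6)*(-17))*3 = -7*(-17)*3 = 119*3 = 357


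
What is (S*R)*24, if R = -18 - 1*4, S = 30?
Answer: -15840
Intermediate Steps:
R = -22 (R = -18 - 4 = -22)
(S*R)*24 = (30*(-22))*24 = -660*24 = -15840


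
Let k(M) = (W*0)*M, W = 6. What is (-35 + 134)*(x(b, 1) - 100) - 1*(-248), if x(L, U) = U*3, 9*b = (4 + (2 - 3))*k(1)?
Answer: -9355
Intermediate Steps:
k(M) = 0 (k(M) = (6*0)*M = 0*M = 0)
b = 0 (b = ((4 + (2 - 3))*0)/9 = ((4 - 1)*0)/9 = (3*0)/9 = (⅑)*0 = 0)
x(L, U) = 3*U
(-35 + 134)*(x(b, 1) - 100) - 1*(-248) = (-35 + 134)*(3*1 - 100) - 1*(-248) = 99*(3 - 100) + 248 = 99*(-97) + 248 = -9603 + 248 = -9355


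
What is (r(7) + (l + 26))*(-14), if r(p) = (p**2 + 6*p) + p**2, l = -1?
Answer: -2310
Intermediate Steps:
r(p) = 2*p**2 + 6*p
(r(7) + (l + 26))*(-14) = (2*7*(3 + 7) + (-1 + 26))*(-14) = (2*7*10 + 25)*(-14) = (140 + 25)*(-14) = 165*(-14) = -2310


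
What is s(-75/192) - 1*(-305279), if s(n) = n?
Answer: 19537831/64 ≈ 3.0528e+5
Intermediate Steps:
s(-75/192) - 1*(-305279) = -75/192 - 1*(-305279) = -75*1/192 + 305279 = -25/64 + 305279 = 19537831/64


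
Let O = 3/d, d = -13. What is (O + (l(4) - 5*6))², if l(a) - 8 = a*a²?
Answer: 294849/169 ≈ 1744.7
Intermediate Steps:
l(a) = 8 + a³ (l(a) = 8 + a*a² = 8 + a³)
O = -3/13 (O = 3/(-13) = 3*(-1/13) = -3/13 ≈ -0.23077)
(O + (l(4) - 5*6))² = (-3/13 + ((8 + 4³) - 5*6))² = (-3/13 + ((8 + 64) - 30))² = (-3/13 + (72 - 30))² = (-3/13 + 42)² = (543/13)² = 294849/169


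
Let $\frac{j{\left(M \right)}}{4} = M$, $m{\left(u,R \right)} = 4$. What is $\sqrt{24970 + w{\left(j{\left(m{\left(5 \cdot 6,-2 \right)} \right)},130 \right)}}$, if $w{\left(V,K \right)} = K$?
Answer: $10 \sqrt{251} \approx 158.43$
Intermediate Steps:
$j{\left(M \right)} = 4 M$
$\sqrt{24970 + w{\left(j{\left(m{\left(5 \cdot 6,-2 \right)} \right)},130 \right)}} = \sqrt{24970 + 130} = \sqrt{25100} = 10 \sqrt{251}$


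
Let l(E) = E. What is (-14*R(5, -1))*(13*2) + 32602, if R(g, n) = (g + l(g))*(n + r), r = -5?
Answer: 54442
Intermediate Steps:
R(g, n) = 2*g*(-5 + n) (R(g, n) = (g + g)*(n - 5) = (2*g)*(-5 + n) = 2*g*(-5 + n))
(-14*R(5, -1))*(13*2) + 32602 = (-28*5*(-5 - 1))*(13*2) + 32602 = -28*5*(-6)*26 + 32602 = -14*(-60)*26 + 32602 = 840*26 + 32602 = 21840 + 32602 = 54442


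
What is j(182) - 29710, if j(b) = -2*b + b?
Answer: -29892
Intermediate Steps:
j(b) = -b
j(182) - 29710 = -1*182 - 29710 = -182 - 29710 = -29892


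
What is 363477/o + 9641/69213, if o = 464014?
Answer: 29630892575/32115800982 ≈ 0.92263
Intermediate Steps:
363477/o + 9641/69213 = 363477/464014 + 9641/69213 = 29630892575/32115800982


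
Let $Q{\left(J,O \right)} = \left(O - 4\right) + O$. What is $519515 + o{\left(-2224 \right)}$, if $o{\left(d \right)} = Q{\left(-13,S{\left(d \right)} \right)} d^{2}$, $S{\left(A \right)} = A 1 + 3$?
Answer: $-21990178981$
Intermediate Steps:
$S{\left(A \right)} = 3 + A$ ($S{\left(A \right)} = A + 3 = 3 + A$)
$Q{\left(J,O \right)} = -4 + 2 O$ ($Q{\left(J,O \right)} = \left(-4 + O\right) + O = -4 + 2 O$)
$o{\left(d \right)} = d^{2} \left(2 + 2 d\right)$ ($o{\left(d \right)} = \left(-4 + 2 \left(3 + d\right)\right) d^{2} = \left(-4 + \left(6 + 2 d\right)\right) d^{2} = \left(2 + 2 d\right) d^{2} = d^{2} \left(2 + 2 d\right)$)
$519515 + o{\left(-2224 \right)} = 519515 + 2 \left(-2224\right)^{2} \left(1 - 2224\right) = 519515 + 2 \cdot 4946176 \left(-2223\right) = 519515 - 21990698496 = -21990178981$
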